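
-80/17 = -4.71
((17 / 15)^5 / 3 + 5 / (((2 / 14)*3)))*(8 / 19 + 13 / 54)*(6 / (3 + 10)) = 1000559462 / 266540625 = 3.75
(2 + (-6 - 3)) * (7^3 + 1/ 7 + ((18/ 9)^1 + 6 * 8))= -2752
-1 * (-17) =17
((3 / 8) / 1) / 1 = 0.38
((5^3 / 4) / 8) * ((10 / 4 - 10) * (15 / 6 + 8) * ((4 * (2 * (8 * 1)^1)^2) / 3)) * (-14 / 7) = 210000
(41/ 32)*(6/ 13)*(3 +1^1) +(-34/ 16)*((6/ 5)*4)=-2037/ 260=-7.83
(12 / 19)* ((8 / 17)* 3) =288 / 323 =0.89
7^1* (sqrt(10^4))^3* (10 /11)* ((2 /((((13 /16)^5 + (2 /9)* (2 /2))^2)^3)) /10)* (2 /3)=6593125049540693779844139860609501616930816000000 /284712115463160664336634945166024845286371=23157163.65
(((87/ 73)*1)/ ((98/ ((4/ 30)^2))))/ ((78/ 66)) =638/ 3487575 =0.00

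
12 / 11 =1.09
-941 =-941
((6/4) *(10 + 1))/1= 33/2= 16.50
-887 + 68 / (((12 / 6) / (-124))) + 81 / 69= -117342 / 23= -5101.83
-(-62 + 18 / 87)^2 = -3211264 / 841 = -3818.39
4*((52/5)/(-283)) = -0.15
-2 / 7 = -0.29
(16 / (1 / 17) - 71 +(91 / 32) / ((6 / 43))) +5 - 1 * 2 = 224.38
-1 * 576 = -576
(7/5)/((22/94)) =329/55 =5.98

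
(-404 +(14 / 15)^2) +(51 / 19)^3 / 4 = -2458708469 / 6173100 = -398.29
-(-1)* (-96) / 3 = -32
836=836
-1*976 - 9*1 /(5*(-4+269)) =-976.01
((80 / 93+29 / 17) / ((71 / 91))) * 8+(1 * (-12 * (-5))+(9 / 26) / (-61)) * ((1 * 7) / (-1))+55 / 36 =-418855975451 / 1068180516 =-392.12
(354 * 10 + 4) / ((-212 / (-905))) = 801830 / 53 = 15128.87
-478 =-478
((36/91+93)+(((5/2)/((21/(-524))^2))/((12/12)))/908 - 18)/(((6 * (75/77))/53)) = 58504103053/83660850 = 699.30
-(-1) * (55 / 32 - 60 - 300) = -11465 / 32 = -358.28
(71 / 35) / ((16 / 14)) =71 / 40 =1.78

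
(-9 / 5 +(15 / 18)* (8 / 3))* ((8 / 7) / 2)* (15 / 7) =76 / 147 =0.52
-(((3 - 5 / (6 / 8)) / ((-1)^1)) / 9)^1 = -11 / 27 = -0.41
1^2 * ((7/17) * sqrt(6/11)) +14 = 7 * sqrt(66)/187 +14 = 14.30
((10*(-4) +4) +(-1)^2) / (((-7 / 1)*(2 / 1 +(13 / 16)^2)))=1280 / 681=1.88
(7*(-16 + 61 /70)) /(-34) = 1059 /340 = 3.11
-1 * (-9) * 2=18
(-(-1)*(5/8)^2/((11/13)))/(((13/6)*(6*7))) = 25/4928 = 0.01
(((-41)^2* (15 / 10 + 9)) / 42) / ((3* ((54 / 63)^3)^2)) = 197767969 / 559872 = 353.24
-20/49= -0.41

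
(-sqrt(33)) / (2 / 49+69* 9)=-0.01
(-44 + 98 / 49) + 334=292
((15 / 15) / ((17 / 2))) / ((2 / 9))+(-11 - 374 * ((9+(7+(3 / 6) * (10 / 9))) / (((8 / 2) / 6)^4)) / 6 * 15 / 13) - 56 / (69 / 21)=-492487149 / 81328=-6055.57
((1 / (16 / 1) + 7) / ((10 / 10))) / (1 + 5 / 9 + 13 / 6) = 1017 / 536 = 1.90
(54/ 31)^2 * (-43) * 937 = -117488556/ 961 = -122256.56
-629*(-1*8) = 5032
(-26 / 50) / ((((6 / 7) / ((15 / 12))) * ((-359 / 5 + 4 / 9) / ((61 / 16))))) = 1281 / 31616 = 0.04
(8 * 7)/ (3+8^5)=56/ 32771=0.00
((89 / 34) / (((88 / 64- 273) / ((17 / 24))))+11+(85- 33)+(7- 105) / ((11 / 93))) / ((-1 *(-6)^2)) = 21.27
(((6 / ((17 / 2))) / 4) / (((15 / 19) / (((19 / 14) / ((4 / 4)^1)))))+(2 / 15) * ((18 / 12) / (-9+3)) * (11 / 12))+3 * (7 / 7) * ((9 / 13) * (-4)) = -4474789 / 556920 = -8.03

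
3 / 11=0.27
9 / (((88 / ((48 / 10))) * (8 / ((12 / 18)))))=9 / 220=0.04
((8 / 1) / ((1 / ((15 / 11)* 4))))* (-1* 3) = -1440 / 11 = -130.91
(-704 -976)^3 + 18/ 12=-4741631998.50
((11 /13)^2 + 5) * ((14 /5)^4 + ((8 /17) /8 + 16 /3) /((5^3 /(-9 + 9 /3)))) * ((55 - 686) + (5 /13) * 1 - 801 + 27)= -2294226761904 /4668625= -491413.80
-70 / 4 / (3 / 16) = -280 / 3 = -93.33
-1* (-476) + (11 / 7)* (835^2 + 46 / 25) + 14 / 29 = 5562802199 / 5075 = 1096118.66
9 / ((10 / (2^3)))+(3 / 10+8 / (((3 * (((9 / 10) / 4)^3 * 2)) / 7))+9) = 3656171 / 4374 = 835.89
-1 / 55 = -0.02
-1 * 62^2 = -3844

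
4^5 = 1024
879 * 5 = 4395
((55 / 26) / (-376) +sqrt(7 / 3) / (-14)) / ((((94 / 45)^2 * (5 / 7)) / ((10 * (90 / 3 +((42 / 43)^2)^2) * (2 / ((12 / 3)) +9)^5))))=-88311451322094975 * sqrt(21) / 483336410176-7846132790539976625 / 181734490226176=-880466.02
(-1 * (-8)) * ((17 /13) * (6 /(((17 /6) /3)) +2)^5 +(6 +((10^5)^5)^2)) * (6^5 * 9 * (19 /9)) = 128333156889600000000000000000000000000000000068248099665354240 /1085773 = 118195200000000000000000000000000000000000000000000000000.00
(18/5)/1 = 18/5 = 3.60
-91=-91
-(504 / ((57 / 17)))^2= -8156736 / 361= -22594.84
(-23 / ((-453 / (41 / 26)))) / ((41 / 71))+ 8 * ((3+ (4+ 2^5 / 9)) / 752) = 208369 / 830349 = 0.25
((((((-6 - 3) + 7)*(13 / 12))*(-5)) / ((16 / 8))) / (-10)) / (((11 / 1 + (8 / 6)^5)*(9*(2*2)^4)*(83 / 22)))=-0.00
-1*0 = 0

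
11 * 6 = 66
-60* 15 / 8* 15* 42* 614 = -43517250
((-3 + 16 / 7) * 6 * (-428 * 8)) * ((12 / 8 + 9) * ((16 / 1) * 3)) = 7395840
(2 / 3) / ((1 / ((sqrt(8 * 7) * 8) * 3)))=32 * sqrt(14)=119.73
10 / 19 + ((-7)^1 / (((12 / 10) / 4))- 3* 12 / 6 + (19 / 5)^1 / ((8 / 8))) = -7127 / 285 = -25.01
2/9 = 0.22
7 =7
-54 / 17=-3.18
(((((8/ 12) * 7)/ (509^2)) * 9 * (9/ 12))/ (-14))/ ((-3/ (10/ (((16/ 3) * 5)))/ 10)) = 45/ 4145296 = 0.00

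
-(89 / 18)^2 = -7921 / 324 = -24.45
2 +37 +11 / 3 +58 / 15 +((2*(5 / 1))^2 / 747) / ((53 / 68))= 46.71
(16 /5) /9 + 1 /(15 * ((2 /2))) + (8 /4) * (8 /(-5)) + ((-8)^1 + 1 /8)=-767 /72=-10.65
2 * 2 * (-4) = -16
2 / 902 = 1 / 451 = 0.00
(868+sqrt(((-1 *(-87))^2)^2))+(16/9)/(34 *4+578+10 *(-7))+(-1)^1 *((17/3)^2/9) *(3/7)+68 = 36964600/4347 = 8503.47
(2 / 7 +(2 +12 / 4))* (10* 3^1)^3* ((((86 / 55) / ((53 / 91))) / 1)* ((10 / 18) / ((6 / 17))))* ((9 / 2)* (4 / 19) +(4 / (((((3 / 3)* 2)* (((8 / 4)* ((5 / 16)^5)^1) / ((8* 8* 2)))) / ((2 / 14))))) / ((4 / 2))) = 326157474654128 / 176225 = 1850801388.31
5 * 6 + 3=33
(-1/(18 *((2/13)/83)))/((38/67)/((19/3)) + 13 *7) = -72293/219708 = -0.33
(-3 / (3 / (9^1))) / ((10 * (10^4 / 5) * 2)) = -9 / 40000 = -0.00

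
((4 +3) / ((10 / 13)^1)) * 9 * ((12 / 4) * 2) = 2457 / 5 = 491.40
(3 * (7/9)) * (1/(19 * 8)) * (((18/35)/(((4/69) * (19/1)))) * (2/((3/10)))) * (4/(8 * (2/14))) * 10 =2415/1444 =1.67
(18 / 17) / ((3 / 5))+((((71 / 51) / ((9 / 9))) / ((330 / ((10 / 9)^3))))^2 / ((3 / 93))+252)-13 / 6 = 251.60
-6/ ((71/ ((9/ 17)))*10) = -27/ 6035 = -0.00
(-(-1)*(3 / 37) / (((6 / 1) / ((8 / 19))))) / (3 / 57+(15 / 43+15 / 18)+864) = 1032 / 156931097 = 0.00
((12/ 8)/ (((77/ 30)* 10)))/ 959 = 9/ 147686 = 0.00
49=49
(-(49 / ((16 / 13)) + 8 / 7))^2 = 21040569 / 12544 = 1677.34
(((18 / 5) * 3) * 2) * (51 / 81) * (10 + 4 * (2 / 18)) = 6392 / 45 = 142.04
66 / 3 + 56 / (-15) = 274 / 15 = 18.27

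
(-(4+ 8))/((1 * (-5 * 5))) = 12/25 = 0.48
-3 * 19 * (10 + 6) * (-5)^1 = 4560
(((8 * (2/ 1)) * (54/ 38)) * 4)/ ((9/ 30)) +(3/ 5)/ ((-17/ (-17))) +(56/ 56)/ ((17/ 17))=28952/ 95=304.76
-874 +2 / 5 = -4368 / 5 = -873.60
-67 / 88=-0.76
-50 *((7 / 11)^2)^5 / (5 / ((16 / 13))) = -45196039840 / 337186519813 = -0.13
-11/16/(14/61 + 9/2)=-671/4616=-0.15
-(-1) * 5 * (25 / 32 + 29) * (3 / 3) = 148.91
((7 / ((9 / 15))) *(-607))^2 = 451350025 / 9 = 50150002.78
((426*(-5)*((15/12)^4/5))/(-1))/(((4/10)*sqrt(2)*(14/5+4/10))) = 574.55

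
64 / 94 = 32 / 47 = 0.68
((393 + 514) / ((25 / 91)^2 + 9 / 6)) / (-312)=-1.85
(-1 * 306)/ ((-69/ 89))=9078/ 23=394.70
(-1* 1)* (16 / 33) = -16 / 33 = -0.48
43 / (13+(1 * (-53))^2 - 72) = 43 / 2750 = 0.02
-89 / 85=-1.05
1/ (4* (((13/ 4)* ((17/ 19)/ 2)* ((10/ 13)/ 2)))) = 38/ 85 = 0.45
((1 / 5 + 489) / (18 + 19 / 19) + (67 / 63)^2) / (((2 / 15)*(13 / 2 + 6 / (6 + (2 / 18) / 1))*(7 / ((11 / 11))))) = 557404595 / 144814257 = 3.85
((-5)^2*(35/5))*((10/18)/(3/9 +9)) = 125/12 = 10.42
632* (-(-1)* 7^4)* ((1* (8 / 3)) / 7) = 1734208 / 3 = 578069.33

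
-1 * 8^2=-64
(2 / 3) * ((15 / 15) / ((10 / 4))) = 4 / 15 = 0.27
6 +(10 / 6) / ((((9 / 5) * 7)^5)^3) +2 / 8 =73311061047835911222646188025 / 11729769767653745697967140084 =6.25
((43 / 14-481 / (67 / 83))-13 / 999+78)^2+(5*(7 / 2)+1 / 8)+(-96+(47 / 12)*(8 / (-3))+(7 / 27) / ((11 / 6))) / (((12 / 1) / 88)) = 464093629486915367 / 1756170383688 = 264264.58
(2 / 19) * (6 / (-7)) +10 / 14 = 0.62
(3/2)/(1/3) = 9/2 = 4.50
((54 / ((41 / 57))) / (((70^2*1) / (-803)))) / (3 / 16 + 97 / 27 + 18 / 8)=-266936472 / 130836125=-2.04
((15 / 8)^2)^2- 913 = -900.64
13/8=1.62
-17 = -17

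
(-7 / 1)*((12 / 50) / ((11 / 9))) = -378 / 275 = -1.37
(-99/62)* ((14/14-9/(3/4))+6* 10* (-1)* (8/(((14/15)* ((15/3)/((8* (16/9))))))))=1021383/434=2353.42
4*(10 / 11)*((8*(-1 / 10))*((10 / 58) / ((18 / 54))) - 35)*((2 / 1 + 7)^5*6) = -14554397520 / 319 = -45625070.60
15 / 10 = 3 / 2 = 1.50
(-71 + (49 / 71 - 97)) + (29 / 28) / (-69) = -22952287 / 137172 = -167.32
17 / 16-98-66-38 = -3215 / 16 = -200.94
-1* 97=-97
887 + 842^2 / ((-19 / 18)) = -670763.11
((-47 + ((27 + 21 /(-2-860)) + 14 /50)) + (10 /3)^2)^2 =2803678987561 /37616602500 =74.53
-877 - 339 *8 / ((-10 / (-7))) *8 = -80321 / 5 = -16064.20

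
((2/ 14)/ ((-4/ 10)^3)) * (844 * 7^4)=-9046625/ 2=-4523312.50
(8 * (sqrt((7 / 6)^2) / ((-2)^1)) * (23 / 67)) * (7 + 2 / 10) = -3864 / 335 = -11.53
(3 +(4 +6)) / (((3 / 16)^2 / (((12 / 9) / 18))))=6656 / 243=27.39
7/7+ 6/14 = 1.43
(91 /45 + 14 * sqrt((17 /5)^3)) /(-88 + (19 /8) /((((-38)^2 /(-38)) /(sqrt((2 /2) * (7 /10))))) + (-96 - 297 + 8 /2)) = -58125312 * sqrt(85) /2912371165 - 2469376 /582474233 + 1456 * sqrt(70) /26211340485 + 3808 * sqrt(238) /2912371165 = -0.19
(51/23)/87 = 17/667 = 0.03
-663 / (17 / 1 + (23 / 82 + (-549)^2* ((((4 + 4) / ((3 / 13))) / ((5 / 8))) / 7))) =-146370 / 527254631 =-0.00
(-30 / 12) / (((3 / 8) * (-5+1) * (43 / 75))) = 125 / 43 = 2.91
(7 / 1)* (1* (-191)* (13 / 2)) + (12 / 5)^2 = -434237 / 50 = -8684.74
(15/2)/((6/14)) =35/2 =17.50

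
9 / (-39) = -3 / 13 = -0.23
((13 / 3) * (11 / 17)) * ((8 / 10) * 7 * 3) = 4004 / 85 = 47.11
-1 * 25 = -25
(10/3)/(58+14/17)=17/300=0.06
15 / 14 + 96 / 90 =449 / 210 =2.14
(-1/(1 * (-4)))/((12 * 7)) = 1/336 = 0.00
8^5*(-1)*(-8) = 262144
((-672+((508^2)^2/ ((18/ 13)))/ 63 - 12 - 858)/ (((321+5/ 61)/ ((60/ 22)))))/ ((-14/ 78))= -1716368439949150/ 47505843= -36129628.10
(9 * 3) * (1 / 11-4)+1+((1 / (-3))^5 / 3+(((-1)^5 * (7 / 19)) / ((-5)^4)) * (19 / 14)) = -1047959269 / 10023750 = -104.55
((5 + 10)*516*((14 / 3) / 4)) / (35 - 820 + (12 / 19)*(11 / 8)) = -343140 / 29797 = -11.52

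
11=11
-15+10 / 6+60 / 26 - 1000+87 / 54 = -236203 / 234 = -1009.41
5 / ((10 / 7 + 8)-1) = 35 / 59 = 0.59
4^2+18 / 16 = 137 / 8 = 17.12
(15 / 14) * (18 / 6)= 45 / 14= 3.21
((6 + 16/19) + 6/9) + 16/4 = 656/57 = 11.51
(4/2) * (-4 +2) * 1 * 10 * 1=-40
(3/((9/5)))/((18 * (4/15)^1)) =25/72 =0.35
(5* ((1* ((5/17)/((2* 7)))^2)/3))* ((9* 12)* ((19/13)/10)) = 0.01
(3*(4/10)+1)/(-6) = -11/30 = -0.37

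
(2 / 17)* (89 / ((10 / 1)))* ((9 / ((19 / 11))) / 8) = 8811 / 12920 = 0.68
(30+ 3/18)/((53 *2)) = 181/636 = 0.28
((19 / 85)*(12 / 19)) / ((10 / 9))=54 / 425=0.13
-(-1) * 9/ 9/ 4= 0.25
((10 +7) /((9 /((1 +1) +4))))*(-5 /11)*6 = -340 /11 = -30.91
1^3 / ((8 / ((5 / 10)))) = 1 / 16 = 0.06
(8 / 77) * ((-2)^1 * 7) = -1.45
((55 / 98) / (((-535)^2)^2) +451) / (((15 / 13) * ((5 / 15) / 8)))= 37657465332487572 / 4014312780625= 9380.80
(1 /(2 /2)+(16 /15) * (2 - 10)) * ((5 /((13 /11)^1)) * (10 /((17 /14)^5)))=-6685152320 /55374423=-120.73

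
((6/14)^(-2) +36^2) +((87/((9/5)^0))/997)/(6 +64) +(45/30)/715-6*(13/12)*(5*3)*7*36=-1044987538544/44909865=-23268.55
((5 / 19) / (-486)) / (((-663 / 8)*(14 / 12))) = 40 / 7142499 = 0.00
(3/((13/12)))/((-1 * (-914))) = 18/5941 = 0.00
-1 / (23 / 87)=-87 / 23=-3.78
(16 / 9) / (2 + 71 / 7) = 112 / 765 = 0.15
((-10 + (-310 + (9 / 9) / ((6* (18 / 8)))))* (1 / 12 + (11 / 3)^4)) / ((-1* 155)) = 253054529 / 677970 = 373.25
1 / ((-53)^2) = 1 / 2809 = 0.00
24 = 24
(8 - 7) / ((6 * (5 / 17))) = 17 / 30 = 0.57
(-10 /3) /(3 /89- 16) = 890 /4263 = 0.21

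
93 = 93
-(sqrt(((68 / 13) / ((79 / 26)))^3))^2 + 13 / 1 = 3894051 / 493039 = 7.90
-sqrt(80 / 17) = -4 * sqrt(85) / 17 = -2.17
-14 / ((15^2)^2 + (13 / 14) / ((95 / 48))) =-9310 / 33665937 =-0.00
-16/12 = -4/3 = -1.33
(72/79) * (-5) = -360/79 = -4.56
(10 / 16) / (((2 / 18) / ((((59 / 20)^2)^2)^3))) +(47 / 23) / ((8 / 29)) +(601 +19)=368388436481183272394367 / 150732800000000000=2443983.24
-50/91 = -0.55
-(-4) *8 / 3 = 10.67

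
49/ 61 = 0.80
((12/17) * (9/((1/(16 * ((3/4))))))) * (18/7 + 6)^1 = 77760/119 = 653.45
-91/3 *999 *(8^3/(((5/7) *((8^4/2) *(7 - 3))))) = -212121/80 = -2651.51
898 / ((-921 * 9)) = -898 / 8289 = -0.11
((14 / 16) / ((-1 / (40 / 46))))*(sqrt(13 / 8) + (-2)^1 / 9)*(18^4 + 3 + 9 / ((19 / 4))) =23270765 / 1311-69812295*sqrt(26) / 3496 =-84072.91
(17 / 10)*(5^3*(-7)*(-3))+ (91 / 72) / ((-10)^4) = 4462.50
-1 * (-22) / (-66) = -1 / 3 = -0.33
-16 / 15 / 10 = -8 / 75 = -0.11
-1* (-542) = 542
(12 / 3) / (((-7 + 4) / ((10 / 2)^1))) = -20 / 3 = -6.67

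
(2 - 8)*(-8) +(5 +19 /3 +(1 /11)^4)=2606101 /43923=59.33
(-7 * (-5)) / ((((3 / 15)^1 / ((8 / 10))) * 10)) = 14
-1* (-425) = 425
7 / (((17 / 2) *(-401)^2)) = 14 / 2733617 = 0.00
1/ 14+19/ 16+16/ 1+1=2045/ 112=18.26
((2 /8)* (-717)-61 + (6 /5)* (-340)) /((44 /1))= -2593 /176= -14.73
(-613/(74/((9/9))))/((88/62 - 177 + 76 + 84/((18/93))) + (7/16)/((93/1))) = -456072/18412051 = -0.02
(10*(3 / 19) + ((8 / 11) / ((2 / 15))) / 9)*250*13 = 4452500 / 627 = 7101.28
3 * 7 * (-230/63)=-230/3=-76.67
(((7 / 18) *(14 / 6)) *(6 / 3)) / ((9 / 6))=98 / 81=1.21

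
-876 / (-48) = 18.25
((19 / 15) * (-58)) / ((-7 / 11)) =12122 / 105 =115.45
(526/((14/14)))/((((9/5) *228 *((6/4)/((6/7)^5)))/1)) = 126240/319333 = 0.40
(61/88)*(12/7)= 183/154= 1.19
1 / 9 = 0.11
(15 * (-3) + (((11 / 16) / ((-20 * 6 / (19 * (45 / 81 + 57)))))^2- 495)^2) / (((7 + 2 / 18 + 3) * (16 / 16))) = 1157203997123775211921 / 56344801443840000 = 20537.90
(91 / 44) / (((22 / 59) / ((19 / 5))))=102011 / 4840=21.08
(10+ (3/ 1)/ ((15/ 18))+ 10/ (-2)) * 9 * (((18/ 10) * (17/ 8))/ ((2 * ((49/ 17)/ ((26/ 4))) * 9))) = 1453959/ 39200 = 37.09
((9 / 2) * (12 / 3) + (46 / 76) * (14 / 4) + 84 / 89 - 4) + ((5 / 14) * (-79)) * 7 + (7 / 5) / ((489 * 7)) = -2984069281 / 16537980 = -180.44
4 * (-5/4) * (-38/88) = 95/44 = 2.16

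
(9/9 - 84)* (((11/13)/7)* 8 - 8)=53120/91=583.74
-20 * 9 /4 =-45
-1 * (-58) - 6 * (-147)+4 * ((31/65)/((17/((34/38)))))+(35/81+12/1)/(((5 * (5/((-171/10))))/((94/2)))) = 300345803/555750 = 540.43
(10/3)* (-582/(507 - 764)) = 1940/257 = 7.55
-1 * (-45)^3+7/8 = 729007/8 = 91125.88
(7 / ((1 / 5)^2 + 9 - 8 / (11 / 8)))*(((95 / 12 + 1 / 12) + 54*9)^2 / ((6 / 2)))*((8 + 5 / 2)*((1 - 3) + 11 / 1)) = 7398866475 / 443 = 16701730.19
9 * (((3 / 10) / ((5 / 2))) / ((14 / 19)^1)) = 513 / 350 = 1.47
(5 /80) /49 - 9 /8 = -881 /784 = -1.12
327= 327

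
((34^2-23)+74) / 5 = 241.40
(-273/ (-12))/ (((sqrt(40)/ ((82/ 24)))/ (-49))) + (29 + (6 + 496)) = 531-182819 *sqrt(10)/ 960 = -71.21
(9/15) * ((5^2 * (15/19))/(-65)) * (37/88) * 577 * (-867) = 832931235/21736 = 38320.35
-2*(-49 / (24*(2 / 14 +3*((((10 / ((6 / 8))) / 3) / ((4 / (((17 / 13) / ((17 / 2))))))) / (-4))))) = 4459 / 16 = 278.69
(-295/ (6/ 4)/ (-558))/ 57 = 295/ 47709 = 0.01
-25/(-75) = 1/3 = 0.33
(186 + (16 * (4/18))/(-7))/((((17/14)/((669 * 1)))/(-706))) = -3679640936/51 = -72149822.27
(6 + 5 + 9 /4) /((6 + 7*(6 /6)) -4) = 1.47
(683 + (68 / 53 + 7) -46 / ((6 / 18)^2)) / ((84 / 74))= 271876 / 1113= 244.27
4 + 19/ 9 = 55/ 9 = 6.11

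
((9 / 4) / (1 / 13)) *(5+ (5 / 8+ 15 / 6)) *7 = 53235 / 32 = 1663.59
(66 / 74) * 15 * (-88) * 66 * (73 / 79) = -209872080 / 2923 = -71800.23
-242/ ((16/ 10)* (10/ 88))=-1331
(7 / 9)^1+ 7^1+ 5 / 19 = 1375 / 171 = 8.04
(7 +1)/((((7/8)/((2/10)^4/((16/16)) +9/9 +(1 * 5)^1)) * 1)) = 54.87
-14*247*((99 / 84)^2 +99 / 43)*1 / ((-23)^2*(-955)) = 30737421 / 1216509560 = 0.03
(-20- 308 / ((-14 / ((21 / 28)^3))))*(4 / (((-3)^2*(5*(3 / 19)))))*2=-6517 / 540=-12.07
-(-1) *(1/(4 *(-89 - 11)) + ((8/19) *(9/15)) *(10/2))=9581/7600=1.26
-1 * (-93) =93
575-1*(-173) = 748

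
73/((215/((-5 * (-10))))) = 730/43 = 16.98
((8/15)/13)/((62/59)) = 236/6045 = 0.04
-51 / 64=-0.80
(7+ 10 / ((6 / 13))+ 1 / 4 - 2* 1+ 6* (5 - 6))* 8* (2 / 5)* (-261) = -87348 / 5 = -17469.60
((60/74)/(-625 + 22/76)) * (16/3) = -6080/878343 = -0.01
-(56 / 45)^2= -3136 / 2025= -1.55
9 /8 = 1.12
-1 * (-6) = 6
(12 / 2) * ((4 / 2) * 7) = 84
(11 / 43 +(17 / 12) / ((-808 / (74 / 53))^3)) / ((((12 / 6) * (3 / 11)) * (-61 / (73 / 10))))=-1040545722399785459 / 18539690985016519680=-0.06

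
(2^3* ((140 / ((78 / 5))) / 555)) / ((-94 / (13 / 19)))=-280 / 297369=-0.00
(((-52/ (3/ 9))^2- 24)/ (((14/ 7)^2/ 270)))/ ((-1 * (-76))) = 21592.89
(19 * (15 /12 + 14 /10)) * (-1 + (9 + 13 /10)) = 93651 /200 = 468.26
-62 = -62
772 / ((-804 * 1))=-193 / 201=-0.96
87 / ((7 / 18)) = 1566 / 7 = 223.71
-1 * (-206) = 206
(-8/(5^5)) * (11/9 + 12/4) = -304/28125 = -0.01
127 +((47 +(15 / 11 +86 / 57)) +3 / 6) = 222425 / 1254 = 177.37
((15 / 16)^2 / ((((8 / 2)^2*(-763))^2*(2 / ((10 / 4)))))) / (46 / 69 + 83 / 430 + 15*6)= 725625 / 8943756420186112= 0.00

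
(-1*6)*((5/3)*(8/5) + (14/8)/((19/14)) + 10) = -1591/19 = -83.74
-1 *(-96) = 96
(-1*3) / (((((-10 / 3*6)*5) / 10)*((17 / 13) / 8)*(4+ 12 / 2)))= 78 / 425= 0.18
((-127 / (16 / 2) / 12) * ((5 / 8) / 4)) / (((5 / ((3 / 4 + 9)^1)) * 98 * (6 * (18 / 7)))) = -1651 / 6193152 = -0.00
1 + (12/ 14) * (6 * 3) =115/ 7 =16.43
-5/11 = -0.45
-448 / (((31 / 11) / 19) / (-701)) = 65636032 / 31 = 2117291.35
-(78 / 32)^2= -1521 / 256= -5.94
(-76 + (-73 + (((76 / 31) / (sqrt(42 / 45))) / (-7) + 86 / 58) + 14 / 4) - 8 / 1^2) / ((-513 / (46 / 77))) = 92 * sqrt(210) / 3158001 + 67597 / 381843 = 0.18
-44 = -44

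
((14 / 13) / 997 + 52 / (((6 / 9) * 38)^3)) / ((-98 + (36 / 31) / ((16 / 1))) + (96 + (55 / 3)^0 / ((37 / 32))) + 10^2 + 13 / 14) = 0.00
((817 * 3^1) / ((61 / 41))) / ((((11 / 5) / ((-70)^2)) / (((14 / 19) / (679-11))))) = 453531750 / 112057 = 4047.33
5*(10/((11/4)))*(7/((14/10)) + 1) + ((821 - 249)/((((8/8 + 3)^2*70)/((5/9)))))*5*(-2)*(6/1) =92.07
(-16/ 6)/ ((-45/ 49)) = 392/ 135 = 2.90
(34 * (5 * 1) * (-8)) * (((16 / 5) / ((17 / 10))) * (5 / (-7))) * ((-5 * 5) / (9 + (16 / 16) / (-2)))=-5378.15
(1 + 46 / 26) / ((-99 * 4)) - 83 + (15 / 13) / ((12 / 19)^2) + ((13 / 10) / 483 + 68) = -66923293 / 5525520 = -12.11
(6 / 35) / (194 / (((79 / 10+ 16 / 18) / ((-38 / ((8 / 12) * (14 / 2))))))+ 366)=791 / 859435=0.00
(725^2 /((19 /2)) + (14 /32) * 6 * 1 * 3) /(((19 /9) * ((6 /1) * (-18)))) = -8411197 /34656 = -242.71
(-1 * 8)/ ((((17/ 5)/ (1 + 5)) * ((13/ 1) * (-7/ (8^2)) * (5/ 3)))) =9216/ 1547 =5.96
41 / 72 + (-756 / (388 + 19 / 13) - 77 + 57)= -7790753 / 364536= -21.37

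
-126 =-126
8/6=4/3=1.33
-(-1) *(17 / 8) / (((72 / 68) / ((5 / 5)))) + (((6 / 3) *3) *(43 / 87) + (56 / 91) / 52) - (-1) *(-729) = -510969739 / 705744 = -724.02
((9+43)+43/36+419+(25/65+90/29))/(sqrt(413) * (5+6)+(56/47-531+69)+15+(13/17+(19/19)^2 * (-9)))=-207926496641033/150358519108304-45336425586793 * sqrt(413)/1353226671974736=-2.06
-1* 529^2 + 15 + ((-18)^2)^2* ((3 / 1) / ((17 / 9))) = -1922690 / 17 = -113099.41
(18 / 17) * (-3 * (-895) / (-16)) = -24165 / 136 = -177.68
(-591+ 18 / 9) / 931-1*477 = -23404 / 49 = -477.63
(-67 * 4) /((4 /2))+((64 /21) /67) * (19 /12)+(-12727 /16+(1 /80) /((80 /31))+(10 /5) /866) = -10870922923517 /11697235200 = -929.36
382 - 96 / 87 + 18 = 398.90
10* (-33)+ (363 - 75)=-42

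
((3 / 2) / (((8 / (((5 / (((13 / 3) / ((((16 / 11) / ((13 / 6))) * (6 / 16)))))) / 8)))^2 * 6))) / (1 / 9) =164025 / 3538822144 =0.00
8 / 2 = 4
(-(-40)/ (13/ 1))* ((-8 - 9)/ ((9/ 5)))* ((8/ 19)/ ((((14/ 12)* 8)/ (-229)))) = 1557200/ 5187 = 300.21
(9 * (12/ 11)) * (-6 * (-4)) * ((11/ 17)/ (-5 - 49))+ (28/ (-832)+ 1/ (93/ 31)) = -26773/ 10608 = -2.52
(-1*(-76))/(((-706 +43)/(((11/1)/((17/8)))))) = -6688/11271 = -0.59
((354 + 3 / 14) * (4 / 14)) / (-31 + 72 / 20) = -3.69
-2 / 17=-0.12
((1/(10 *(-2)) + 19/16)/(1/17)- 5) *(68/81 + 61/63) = 235135/9072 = 25.92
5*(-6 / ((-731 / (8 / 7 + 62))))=780 / 301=2.59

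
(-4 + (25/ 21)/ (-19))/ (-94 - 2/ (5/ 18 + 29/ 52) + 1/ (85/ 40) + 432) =-633811/ 52430994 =-0.01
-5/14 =-0.36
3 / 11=0.27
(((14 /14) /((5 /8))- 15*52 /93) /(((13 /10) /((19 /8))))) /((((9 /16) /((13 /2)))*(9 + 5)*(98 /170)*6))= -849490 /287091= -2.96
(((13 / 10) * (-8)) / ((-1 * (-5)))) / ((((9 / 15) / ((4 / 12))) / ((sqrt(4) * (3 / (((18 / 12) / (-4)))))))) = 832 / 45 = 18.49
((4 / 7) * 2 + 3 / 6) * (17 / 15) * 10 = 391 / 21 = 18.62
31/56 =0.55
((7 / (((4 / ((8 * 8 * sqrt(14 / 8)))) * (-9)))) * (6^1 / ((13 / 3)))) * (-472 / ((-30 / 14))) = -370048 * sqrt(7) / 195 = -5020.79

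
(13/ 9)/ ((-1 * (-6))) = 13/ 54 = 0.24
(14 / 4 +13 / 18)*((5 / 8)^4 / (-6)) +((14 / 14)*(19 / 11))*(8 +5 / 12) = 17554879 / 1216512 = 14.43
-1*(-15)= 15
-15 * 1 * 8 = -120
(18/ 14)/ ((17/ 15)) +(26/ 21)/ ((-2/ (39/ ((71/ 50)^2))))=-6501965/ 599879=-10.84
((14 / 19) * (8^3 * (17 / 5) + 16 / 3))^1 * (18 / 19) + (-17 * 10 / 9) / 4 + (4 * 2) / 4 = 39513859 / 32490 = 1216.19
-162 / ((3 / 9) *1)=-486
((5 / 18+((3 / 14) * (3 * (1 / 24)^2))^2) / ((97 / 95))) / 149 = 190669655 / 104427896832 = 0.00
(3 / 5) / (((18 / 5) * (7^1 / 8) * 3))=4 / 63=0.06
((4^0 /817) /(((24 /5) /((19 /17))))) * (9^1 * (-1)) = -15 /5848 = -0.00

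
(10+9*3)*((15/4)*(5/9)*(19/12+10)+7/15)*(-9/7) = -1170.19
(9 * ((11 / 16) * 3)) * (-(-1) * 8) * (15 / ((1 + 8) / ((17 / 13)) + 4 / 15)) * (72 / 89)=40896900 / 162247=252.07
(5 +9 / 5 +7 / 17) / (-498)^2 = 613 / 21080340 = 0.00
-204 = -204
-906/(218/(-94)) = 390.66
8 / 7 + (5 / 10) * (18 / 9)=15 / 7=2.14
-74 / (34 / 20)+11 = -553 / 17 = -32.53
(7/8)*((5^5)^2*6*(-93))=-19072265625/4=-4768066406.25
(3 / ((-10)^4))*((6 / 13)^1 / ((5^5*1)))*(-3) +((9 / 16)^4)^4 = 46987082971317505653921 / 468374361246531584000000000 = 0.00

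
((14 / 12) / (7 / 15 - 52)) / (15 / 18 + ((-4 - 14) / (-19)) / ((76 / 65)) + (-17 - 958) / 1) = 7581 / 325941634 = 0.00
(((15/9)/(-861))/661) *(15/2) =-0.00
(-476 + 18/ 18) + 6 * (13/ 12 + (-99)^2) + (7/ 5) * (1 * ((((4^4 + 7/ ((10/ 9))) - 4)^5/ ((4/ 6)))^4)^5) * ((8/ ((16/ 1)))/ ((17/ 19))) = 75634049368098885991633139050328115766798714667235505968326829024060318270400094428206664883019563519208333049766701842662361484082957493758176010144828664011871078783100367835285373413703589291555139322506114516665030522564584362419395312931796186842471693925119499156677650823218197420009720148477218712980118952448013469664869534156664980214217049333/ 1782579200000000000000000000000000000000000000000000000000000000000000000000000000000000000000000000000000000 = 42429559016563688161307580000000000000000000000000000000000000000000000000000000000000000000000000000000000000000000000000000000000000000000000000000000000000000000000000000000000000000000000000000000000000000000000000000000000000000000000000000.00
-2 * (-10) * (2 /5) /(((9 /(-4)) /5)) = -160 /9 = -17.78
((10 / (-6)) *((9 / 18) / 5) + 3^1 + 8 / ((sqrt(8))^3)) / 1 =sqrt(2) / 4 + 17 / 6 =3.19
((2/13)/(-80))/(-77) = 1/40040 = 0.00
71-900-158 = -987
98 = 98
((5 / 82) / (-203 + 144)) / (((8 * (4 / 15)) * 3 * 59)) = -25 / 9134144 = -0.00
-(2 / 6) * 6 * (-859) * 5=8590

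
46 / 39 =1.18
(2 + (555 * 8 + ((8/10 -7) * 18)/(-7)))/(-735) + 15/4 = -238237/102900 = -2.32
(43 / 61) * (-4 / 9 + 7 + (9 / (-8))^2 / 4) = 680819 / 140544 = 4.84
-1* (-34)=34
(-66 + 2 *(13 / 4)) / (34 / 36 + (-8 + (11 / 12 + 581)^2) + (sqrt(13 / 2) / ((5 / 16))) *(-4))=-10444664676600 / 59441543062437961 - 197406720 *sqrt(26) / 59441543062437961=-0.00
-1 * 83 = -83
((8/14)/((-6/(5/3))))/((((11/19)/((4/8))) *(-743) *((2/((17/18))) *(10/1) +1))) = 1615/194116923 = 0.00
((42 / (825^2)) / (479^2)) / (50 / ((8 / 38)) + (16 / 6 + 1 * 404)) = 28 / 67063453290625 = 0.00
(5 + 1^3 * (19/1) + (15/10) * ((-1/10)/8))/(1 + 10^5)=3837/16000160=0.00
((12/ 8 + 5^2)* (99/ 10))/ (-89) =-2.95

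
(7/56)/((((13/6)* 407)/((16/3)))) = 4/5291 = 0.00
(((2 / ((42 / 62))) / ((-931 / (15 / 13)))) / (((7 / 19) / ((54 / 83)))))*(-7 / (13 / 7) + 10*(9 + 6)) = -0.94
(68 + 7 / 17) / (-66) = -1163 / 1122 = -1.04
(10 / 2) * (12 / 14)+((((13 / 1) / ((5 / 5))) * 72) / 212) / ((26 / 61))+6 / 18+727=825821 / 1113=741.98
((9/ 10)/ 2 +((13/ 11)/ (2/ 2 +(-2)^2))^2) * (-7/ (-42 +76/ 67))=2870749/ 33129800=0.09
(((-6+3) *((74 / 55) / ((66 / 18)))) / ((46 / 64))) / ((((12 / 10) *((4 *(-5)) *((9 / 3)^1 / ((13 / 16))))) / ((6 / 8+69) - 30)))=76479 / 111320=0.69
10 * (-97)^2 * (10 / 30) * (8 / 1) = 250906.67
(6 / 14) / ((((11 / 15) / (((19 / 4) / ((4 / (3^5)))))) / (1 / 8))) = 207765 / 9856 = 21.08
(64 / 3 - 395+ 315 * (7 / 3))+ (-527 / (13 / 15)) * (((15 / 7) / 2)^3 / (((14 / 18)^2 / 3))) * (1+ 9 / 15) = -3653008631 / 655473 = -5573.09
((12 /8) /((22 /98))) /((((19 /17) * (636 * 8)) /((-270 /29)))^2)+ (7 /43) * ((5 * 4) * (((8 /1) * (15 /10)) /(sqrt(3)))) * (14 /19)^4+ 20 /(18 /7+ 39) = 672452770162145 /1397689079812608+ 21512960 * sqrt(3) /5603803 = 7.13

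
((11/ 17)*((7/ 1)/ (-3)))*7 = -539/ 51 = -10.57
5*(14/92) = 35/46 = 0.76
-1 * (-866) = 866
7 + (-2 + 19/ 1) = 24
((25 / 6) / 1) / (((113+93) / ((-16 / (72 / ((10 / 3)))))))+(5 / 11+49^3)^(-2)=-209351085582497 / 13972928923496448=-0.01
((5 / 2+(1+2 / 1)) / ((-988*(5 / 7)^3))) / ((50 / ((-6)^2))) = -33957 / 3087500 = -0.01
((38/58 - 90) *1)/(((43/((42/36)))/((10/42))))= -12955/22446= -0.58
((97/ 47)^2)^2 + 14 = 156844815/ 4879681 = 32.14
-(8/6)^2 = -16/9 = -1.78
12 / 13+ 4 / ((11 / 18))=1068 / 143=7.47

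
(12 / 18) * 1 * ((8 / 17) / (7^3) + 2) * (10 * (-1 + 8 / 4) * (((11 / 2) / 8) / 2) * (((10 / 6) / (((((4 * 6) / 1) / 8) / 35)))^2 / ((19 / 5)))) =334296875 / 732564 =456.34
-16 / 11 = -1.45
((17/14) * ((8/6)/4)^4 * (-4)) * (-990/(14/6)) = 3740/147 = 25.44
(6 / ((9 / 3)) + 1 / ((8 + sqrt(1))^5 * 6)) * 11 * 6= 7794479 / 59049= 132.00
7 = 7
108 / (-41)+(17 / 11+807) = 363466 / 451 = 805.91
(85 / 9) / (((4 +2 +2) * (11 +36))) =85 / 3384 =0.03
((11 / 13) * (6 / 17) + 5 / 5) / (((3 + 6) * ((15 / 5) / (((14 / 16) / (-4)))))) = -2009 / 190944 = -0.01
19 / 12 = 1.58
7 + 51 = 58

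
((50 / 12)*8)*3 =100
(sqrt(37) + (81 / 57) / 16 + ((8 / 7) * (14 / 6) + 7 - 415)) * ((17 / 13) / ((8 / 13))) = -6282911 / 7296 + 17 * sqrt(37) / 8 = -848.22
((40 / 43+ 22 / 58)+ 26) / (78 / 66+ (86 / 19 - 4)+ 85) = 0.31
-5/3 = -1.67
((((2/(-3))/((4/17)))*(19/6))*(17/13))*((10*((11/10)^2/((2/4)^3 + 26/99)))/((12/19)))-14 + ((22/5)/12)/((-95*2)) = -2251734351/3791450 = -593.90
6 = 6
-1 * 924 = -924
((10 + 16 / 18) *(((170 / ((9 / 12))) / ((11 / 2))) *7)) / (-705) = -186592 / 41877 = -4.46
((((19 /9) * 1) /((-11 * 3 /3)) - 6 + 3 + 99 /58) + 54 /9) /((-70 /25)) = -129625 /80388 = -1.61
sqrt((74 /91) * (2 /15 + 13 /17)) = sqrt(393231930) /23205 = 0.85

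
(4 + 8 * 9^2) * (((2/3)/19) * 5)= 114.39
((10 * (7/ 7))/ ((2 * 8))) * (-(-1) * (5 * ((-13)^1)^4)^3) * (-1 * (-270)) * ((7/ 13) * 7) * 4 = 7409463129096721875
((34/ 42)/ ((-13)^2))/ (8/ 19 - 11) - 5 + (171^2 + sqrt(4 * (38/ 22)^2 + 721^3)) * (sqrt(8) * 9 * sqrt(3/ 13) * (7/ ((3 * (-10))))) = -614061 * sqrt(78)/ 65 - 21 * sqrt(141496524390)/ 143 - 3567068/ 713349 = -138679.78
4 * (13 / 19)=52 / 19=2.74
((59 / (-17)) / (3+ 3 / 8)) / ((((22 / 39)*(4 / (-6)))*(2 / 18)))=24.61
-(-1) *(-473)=-473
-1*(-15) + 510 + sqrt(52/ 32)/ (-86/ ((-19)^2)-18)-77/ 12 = 518.51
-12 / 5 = -2.40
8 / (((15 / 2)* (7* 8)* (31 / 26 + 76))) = 52 / 210735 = 0.00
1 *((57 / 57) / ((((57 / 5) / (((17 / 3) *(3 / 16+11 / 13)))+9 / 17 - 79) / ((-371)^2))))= -1798.66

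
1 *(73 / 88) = 73 / 88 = 0.83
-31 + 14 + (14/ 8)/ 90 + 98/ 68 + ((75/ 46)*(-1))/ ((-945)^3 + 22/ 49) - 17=-189400021930487029/ 5820640321598280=-32.54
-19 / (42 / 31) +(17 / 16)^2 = -69323 / 5376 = -12.89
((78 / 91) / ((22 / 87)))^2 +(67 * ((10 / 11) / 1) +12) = 500399 / 5929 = 84.40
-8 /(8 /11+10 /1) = -44 /59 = -0.75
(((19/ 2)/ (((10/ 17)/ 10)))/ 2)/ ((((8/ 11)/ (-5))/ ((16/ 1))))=-17765/ 2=-8882.50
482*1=482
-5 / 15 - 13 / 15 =-6 / 5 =-1.20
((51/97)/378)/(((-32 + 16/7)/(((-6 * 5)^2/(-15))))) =85/30264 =0.00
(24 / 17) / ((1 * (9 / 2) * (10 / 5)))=8 / 51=0.16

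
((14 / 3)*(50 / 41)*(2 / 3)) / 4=350 / 369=0.95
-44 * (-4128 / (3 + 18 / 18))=45408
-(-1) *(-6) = -6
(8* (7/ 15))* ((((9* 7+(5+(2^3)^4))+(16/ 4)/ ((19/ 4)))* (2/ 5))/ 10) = 621.95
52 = 52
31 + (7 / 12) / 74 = 27535 / 888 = 31.01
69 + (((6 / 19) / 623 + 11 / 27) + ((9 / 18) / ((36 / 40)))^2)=66844025 / 958797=69.72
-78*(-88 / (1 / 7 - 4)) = -16016 / 9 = -1779.56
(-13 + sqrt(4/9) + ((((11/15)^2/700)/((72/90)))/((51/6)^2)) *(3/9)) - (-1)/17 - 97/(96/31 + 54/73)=-37.56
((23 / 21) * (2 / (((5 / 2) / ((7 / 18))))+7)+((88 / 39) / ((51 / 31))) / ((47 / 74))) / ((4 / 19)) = 270872113 / 5608980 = 48.29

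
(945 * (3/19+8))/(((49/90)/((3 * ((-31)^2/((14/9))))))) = 24432343875/931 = 26243119.09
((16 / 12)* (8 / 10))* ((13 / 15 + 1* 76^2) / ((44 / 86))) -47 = 29692307 / 2475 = 11996.89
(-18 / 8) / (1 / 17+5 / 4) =-153 / 89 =-1.72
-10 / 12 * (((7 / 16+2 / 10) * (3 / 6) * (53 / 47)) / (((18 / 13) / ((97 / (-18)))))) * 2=1136161 / 487296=2.33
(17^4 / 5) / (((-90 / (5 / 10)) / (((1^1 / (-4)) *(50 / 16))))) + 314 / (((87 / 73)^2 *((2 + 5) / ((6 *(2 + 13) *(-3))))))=-57337767233 / 6781824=-8454.62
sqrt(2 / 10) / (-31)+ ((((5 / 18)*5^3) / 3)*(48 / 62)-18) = -2522 / 279-sqrt(5) / 155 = -9.05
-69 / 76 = -0.91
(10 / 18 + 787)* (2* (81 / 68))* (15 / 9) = 53160 / 17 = 3127.06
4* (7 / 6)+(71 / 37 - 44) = -4153 / 111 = -37.41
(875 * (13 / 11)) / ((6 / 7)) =79625 / 66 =1206.44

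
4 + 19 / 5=39 / 5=7.80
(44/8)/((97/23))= 253/194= 1.30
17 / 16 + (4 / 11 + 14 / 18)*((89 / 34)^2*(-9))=-3526249 / 50864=-69.33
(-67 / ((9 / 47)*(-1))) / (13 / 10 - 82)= -4.34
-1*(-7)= 7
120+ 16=136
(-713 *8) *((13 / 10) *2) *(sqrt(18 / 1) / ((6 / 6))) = -222456 *sqrt(2) / 5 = -62920.06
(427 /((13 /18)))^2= 59074596 /169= 349553.82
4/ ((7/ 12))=48/ 7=6.86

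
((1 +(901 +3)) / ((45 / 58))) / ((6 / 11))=2138.48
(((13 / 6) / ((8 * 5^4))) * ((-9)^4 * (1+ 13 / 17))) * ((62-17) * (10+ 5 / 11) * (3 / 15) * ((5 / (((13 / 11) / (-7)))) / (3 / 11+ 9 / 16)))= -9959598 / 595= -16738.82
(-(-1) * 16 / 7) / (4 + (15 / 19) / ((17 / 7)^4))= 25390384 / 44685277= 0.57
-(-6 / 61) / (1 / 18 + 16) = 108 / 17629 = 0.01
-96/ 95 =-1.01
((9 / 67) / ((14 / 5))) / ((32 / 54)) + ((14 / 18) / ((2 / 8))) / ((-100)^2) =6860639 / 84420000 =0.08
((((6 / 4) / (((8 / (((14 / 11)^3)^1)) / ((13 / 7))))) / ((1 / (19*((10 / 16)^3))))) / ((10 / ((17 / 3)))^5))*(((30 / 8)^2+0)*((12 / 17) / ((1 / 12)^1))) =1010854663 / 43614208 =23.18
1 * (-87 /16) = -87 /16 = -5.44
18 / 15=6 / 5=1.20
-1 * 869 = -869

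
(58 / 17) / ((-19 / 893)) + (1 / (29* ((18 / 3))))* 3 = -158091 / 986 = -160.34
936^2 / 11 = 876096 / 11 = 79645.09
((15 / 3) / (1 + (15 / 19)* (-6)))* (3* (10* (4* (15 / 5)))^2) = -4104000 / 71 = -57802.82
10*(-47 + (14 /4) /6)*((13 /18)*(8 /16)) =-36205 /216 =-167.62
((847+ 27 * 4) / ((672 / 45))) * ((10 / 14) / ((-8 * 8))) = -71625 / 100352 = -0.71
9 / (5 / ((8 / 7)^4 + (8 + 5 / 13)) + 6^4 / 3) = 2834613 / 136217489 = 0.02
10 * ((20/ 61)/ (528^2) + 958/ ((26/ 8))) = 81457897285/ 27634464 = 2947.69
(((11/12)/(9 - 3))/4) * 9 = 11/32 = 0.34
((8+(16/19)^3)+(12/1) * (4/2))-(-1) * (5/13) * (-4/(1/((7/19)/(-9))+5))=99064193/3031678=32.68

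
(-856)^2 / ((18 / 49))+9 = 17952113 / 9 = 1994679.22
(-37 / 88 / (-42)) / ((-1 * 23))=-37 / 85008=-0.00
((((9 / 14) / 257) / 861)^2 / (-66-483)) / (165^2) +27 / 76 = 2988323543561630789 / 8411577381877182975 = 0.36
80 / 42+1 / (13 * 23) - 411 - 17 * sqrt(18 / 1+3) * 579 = -9843 * sqrt(21) - 2568688 / 6279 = -45515.38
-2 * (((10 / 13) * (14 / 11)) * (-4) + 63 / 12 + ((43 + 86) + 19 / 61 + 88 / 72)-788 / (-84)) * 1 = -310492033 / 1099098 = -282.50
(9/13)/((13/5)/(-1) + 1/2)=-30/91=-0.33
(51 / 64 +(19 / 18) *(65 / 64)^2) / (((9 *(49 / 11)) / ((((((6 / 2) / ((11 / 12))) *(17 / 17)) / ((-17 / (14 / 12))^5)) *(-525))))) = 8345095675 / 67834724548608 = 0.00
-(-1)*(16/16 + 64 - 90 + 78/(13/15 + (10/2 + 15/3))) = -2905/163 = -17.82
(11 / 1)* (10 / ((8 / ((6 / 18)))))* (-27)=-495 / 4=-123.75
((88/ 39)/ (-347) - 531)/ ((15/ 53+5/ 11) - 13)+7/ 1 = 4866734632/ 96747417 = 50.30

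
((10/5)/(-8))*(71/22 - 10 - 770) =17089/88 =194.19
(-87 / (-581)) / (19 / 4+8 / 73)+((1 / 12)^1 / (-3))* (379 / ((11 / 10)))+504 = 2445913175 / 4946634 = 494.46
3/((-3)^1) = -1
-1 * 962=-962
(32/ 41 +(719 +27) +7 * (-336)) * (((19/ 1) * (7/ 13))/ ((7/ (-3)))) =3751398/ 533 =7038.27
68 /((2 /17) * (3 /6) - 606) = -1156 /10301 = -0.11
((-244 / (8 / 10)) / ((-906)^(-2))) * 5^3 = -31294372500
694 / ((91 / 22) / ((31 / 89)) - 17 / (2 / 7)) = -118327 / 8120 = -14.57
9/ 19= 0.47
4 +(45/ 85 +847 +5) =14561/ 17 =856.53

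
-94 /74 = -47 /37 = -1.27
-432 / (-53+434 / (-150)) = 2025 / 262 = 7.73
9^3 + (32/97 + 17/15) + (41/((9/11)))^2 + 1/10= 254699323/78570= 3241.69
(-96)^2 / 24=384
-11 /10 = -1.10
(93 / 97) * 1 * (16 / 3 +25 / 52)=28117 / 5044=5.57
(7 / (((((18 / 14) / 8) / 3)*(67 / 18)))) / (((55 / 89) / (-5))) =-284.03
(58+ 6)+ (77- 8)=133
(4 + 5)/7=9/7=1.29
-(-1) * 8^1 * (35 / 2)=140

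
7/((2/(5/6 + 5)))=20.42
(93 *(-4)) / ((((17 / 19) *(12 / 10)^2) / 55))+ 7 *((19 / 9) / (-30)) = -72891011 / 4590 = -15880.39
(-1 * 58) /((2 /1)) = -29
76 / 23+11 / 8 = 861 / 184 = 4.68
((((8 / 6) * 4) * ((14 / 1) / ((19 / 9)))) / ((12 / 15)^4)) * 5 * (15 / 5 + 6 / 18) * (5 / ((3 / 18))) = 1640625 / 38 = 43174.34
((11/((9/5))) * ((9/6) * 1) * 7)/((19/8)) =1540/57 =27.02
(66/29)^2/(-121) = -36/841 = -0.04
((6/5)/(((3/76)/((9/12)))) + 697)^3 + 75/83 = 3869221865692/10375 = 372937047.30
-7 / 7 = -1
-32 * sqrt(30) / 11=-15.93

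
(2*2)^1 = 4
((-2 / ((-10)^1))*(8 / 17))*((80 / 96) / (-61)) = -4 / 3111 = -0.00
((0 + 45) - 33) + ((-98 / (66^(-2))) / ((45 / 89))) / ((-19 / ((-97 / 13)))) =-409465636 / 1235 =-331551.12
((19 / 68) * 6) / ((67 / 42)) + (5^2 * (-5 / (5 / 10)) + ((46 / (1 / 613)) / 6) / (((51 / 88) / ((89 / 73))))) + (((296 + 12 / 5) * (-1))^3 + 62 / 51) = -2484494194249999 / 93540375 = -26560661.04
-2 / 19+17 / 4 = 315 / 76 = 4.14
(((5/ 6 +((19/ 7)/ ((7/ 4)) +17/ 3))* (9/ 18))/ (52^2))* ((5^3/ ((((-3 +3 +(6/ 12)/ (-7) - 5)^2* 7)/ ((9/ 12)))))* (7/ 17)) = 295875/ 926898752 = 0.00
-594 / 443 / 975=-198 / 143975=-0.00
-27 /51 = -9 /17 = -0.53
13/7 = 1.86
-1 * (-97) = 97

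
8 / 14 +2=18 / 7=2.57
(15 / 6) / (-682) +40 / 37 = 1.08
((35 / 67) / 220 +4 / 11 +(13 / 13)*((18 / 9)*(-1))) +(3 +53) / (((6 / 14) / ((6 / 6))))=1141165 / 8844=129.03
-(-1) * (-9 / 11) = -9 / 11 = -0.82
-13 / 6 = -2.17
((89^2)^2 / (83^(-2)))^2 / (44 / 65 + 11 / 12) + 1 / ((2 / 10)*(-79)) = 11512088421362305332514975405 / 98197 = 117234624493236100211971.60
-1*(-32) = 32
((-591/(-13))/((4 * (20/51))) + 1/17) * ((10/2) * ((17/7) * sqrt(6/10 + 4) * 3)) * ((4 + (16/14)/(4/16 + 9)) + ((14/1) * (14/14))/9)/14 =3398439503 * sqrt(115)/39595920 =920.40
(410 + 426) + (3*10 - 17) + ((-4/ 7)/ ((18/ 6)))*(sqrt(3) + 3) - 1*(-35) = 6184/ 7 - 4*sqrt(3)/ 21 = 883.10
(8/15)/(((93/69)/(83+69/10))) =2668/75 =35.57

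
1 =1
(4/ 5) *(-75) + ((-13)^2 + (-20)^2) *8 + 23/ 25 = 112323/ 25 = 4492.92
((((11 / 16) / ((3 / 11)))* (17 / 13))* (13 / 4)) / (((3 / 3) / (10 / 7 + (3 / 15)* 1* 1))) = 39083 / 2240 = 17.45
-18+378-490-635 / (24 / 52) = -9035 / 6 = -1505.83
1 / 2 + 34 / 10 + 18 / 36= 22 / 5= 4.40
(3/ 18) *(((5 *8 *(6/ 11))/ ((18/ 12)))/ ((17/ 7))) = 560/ 561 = 1.00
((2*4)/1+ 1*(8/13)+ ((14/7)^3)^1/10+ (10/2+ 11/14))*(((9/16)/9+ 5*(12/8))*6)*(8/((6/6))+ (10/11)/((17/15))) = 375690447/61880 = 6071.27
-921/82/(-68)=921/5576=0.17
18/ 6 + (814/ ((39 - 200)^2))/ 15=1167259/ 388815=3.00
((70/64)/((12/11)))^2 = 148225/147456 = 1.01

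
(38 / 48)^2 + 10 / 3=2281 / 576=3.96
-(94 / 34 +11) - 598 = -10400 / 17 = -611.76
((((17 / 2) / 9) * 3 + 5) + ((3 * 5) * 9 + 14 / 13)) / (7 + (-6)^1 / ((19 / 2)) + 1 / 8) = 853100 / 38493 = 22.16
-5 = -5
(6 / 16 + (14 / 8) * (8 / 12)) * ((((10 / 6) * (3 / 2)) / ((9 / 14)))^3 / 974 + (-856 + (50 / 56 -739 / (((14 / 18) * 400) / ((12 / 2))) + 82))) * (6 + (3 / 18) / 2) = -1056936157671769 / 143145273600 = -7383.66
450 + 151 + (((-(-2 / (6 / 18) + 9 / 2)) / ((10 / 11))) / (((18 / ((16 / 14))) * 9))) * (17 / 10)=5679637 / 9450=601.02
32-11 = 21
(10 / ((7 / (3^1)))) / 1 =30 / 7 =4.29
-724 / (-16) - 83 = -151 / 4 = -37.75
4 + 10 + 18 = 32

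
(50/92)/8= 25/368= 0.07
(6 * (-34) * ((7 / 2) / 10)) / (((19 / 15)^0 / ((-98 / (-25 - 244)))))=-34986 / 1345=-26.01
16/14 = 8/7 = 1.14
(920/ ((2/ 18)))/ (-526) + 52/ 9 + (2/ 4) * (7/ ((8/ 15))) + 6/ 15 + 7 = 757219/ 189360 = 4.00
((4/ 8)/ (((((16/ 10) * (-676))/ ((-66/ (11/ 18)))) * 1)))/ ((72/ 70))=525/ 10816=0.05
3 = 3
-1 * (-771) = 771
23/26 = 0.88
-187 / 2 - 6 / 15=-939 / 10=-93.90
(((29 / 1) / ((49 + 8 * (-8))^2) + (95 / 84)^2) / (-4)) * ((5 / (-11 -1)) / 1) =82787 / 564480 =0.15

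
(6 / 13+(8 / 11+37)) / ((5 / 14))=76454 / 715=106.93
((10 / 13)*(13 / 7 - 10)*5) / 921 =-950 / 27937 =-0.03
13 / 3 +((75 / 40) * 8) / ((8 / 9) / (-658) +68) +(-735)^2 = 326315937917 / 604032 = 540229.55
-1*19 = -19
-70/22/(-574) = 5/902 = 0.01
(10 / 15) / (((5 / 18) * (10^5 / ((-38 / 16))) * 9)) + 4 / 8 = 0.50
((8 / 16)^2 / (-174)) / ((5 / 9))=-3 / 1160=-0.00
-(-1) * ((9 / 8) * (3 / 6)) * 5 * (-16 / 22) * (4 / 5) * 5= -90 / 11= -8.18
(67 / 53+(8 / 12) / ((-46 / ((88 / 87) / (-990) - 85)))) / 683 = 0.00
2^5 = 32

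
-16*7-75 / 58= -6571 / 58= -113.29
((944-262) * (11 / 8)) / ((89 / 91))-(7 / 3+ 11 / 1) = 1009783 / 1068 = 945.49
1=1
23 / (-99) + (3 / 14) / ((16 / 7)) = -439 / 3168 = -0.14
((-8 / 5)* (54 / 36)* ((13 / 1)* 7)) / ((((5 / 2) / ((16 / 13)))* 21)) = -128 / 25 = -5.12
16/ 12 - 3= -5/ 3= -1.67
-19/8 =-2.38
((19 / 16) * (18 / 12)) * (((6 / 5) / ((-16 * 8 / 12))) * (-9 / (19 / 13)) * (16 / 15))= 1053 / 800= 1.32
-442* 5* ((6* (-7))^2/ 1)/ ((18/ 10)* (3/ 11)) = -23823800/ 3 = -7941266.67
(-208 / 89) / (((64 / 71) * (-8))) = 923 / 2848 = 0.32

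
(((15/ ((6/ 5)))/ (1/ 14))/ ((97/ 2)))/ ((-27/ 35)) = -12250/ 2619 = -4.68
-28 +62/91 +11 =-1485/91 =-16.32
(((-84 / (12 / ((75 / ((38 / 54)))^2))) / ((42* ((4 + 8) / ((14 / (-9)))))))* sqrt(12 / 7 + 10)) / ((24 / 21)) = 354375* sqrt(574) / 11552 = 734.96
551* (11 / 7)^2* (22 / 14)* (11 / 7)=8067191 / 2401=3359.93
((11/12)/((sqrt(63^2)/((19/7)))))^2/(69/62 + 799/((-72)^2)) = 0.00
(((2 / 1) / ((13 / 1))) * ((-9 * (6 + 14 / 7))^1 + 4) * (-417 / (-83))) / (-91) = 56712 / 98189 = 0.58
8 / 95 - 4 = -372 / 95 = -3.92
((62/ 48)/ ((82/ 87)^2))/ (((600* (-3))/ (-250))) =130355/ 645504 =0.20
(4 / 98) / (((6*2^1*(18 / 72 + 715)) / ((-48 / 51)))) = -32 / 7149639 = -0.00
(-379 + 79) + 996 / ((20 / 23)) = 4227 / 5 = 845.40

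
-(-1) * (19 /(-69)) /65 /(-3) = 19 /13455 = 0.00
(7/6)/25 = 7/150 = 0.05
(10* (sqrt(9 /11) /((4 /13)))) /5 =39* sqrt(11) /22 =5.88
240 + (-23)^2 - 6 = 763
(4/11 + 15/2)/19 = 173/418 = 0.41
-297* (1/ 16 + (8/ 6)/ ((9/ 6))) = -282.56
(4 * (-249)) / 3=-332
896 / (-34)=-448 / 17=-26.35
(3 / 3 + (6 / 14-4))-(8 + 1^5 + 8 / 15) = -1271 / 105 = -12.10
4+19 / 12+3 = 103 / 12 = 8.58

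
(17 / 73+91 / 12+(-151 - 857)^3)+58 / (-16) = -1794385273681 / 1752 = -1024192507.81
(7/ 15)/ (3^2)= 7/ 135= 0.05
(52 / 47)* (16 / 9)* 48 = 13312 / 141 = 94.41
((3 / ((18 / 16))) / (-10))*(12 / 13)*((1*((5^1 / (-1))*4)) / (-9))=-64 / 117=-0.55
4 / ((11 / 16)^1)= 64 / 11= 5.82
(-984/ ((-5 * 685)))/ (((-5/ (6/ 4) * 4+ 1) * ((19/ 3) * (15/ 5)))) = -2952/ 2407775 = -0.00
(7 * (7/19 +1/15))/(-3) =-868/855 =-1.02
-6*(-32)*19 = 3648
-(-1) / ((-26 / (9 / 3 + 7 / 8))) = -31 / 208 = -0.15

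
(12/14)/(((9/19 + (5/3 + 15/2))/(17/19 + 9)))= 0.88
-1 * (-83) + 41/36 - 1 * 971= -31927/36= -886.86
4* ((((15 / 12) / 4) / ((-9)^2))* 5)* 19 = 475 / 324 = 1.47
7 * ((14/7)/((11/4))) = 5.09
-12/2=-6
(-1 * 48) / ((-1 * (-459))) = -16 / 153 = -0.10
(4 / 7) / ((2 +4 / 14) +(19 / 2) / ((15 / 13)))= 120 / 2209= 0.05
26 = 26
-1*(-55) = 55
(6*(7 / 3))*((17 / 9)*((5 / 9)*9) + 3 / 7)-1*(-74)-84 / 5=8794 / 45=195.42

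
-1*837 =-837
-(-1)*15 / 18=5 / 6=0.83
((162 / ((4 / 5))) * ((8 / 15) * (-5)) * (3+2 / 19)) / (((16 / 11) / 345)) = -30227175 / 76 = -397725.99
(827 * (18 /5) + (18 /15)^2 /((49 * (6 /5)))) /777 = 48628 /12691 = 3.83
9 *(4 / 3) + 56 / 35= 68 / 5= 13.60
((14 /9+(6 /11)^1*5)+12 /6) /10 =311 /495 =0.63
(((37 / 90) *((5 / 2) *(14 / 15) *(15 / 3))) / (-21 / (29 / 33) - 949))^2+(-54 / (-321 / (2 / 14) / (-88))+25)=39788123729041805 / 1738595940966864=22.89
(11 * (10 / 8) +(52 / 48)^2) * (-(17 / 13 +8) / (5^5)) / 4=-0.01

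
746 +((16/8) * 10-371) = 395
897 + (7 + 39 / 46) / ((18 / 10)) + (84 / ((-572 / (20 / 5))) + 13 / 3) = 53584075 / 59202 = 905.11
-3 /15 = -1 /5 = -0.20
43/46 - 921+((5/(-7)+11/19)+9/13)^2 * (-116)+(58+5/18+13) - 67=-588970335916/618814287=-951.77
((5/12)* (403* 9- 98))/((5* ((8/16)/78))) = 45877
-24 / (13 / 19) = -456 / 13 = -35.08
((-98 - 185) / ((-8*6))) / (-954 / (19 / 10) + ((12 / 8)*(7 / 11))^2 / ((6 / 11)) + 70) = -59147 / 4318122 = -0.01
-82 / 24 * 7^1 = -287 / 12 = -23.92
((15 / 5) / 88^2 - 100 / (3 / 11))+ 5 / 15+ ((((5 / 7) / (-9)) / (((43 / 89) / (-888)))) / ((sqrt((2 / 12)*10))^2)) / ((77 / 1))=-17876294701 / 48949824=-365.20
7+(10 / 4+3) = 12.50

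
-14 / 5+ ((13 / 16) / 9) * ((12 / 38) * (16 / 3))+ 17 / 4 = 5479 / 3420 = 1.60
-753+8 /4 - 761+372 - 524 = -1664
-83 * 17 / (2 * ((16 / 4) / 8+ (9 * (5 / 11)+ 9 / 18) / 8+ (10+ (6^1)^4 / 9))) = -124168 / 27293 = -4.55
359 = 359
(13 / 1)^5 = 371293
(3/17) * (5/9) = 5/51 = 0.10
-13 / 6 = -2.17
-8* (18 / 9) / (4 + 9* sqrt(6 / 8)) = 256 / 179 - 288* sqrt(3) / 179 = -1.36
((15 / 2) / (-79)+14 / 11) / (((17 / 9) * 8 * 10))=18423 / 2363680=0.01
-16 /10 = -8 /5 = -1.60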